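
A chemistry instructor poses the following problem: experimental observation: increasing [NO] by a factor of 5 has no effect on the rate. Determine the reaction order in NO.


rate ∝ [NO]^n
rate ∝ [NO]^0
Order in NO: 0

0


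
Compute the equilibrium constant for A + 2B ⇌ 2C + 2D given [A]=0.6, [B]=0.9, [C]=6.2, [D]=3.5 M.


Kc = [C]^2[D]^2/([A][B]^2)
= (6.2^2 × 3.5^2)/(0.6^1 × 0.9^2)
= 470.89/0.486
= 968.9

968.9


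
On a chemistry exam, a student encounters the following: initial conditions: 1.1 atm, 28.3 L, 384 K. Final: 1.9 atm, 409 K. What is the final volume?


P1V1/T1 = P2V2/T2
V2 = P1V1T2/(T1P2)
= 1.1×28.3×409/(384×1.9)
= 17.451 L

17.451 L


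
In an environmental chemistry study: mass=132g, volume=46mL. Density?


ρ = mass/volume
= 132/46
= 2.87 g/mL

2.87 g/mL


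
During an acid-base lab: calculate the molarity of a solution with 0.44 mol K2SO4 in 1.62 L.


M = n/V = 0.44/1.62 = 0.272 mol/L

0.272 M


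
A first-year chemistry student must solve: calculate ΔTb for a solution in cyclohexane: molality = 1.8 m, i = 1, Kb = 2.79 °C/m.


ΔTb = Kb × m × i
= 2.79 × 1.8 × 1
= 5.022 °C

5.022 °C


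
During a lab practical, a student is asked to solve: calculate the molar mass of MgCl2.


M(MgCl2) = 1×24.31 + 2×35.45
= 24.31 + 70.9
= 95.21 g/mol

95.21 g/mol


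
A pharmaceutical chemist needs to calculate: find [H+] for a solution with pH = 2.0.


[H+] = 10^(-pH) = 10^(-2.0)
= 1.0×10^-2 M

1.0×10^-2 M


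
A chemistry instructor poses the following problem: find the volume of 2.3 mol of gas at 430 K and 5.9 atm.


PV = nRT  (R = 0.08206 L·atm/(mol·K))
V = nRT/P = 2.3×0.08206×430/5.9
= 13.755 L

13.755 L


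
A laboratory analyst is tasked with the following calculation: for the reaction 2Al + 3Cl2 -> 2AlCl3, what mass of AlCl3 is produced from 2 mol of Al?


Mole ratio AlCl3:Al = 2:2
n(AlCl3) = 2 × 2/2 = 2.000 mol
mass = 2.000 × 133.33 = 266.66 g

266.66 g


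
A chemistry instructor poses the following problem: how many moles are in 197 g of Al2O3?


M(Al2O3) = 101.96 g/mol
n = mass/M = 197/101.96 = 1.9321 mol

1.9321 mol


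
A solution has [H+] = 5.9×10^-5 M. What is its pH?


pH = -log10([H+]) = -log10(5.9×10^-5)
= 5 - log10(5.9)
= 5 - 0.77
= 4.23

4.23


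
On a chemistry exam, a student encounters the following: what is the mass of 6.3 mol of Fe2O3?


M(Fe2O3) = 159.7 g/mol
mass = n × M = 6.3 × 159.7 = 1006.11 g

1006.11 g


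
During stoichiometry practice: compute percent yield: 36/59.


% yield = actual/theoretical × 100
= 36/59 × 100
= 61.02%

61.02%


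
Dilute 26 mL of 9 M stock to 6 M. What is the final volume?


C1V1 = C2V2
9 × 26 = 6 × V2
V2 = 234/6 = 39.0 mL

39.0 mL


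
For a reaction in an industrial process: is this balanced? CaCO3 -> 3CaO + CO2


Equation: CaCO3 -> 3CaO + CO2
Check atoms: C: 1=1, Ca: 1≠3, O: 3≠5
Not balanced

No, not balanced


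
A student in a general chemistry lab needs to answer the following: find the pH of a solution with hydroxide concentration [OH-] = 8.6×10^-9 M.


pOH = -log10([OH-]) = -log10(8.6×10^-9)
= 9 - log10(8.6) = 8.07
pH = 14 - pOH = 14 - 8.07 = 5.93

5.93


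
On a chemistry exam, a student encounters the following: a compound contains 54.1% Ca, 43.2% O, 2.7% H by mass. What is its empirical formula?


Assume 100 g sample. Moles of each element:
  Ca: 54.1/40.08 = 1.35 mol
  O: 43.2/16.0 = 2.7 mol
  H: 2.7/1.008 = 2.679 mol
Divide by smallest (1.35):
  Ca: 1.35/1.35 = 1.0
  O: 2.7/1.35 = 2.0
  H: 2.679/1.35 = 1.98
Empirical formula: CaO2H2

CaO2H2


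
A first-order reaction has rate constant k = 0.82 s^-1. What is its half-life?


t½ = ln2/k = 0.693147/(0.82 s^-1)
= 0.8453 s

0.8453 s


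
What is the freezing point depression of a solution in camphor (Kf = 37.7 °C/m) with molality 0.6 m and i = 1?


ΔTf = Kf × m × i
= 37.7 × 0.6 × 1
= 22.62 °C

22.62 °C


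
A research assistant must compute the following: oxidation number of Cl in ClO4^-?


x + 4(-2) = -1, so x = +7
Oxidation number: +7

+7


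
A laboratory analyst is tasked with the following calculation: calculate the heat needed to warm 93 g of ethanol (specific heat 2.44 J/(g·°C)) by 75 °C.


q = mcΔT = 93 × 2.44 × 75
= 17019.00 J

17019.00 J


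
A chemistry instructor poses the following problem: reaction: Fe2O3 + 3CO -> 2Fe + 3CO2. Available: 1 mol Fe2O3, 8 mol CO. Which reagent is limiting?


Mole ratio available / coefficient:
  Fe2O3: 1/1 = 1.000
  CO: 8/3 = 2.667
Smaller ratio is limiting.

Fe2O3


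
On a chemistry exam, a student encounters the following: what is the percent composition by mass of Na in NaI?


M(NaI) = 1×22.99 + 1×126.9 = 149.89 g/mol
Mass of Na = 1 × 22.99 = 22.99 g/mol
% Na = 22.99/149.89 × 100 = 15.34%

15.34%


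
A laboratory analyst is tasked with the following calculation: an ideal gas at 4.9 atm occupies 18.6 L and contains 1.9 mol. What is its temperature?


PV = nRT  (R = 0.08206 L·atm/(mol·K))
T = PV/(nR) = 4.9×18.6/(1.9×0.08206)
= 91.14/0.155914
= 584.55 K

584.55 K


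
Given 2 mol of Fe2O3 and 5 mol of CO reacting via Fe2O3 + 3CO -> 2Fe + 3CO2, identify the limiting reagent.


Mole ratio available / coefficient:
  Fe2O3: 2/1 = 2.000
  CO: 5/3 = 1.667
Smaller ratio is limiting.

CO


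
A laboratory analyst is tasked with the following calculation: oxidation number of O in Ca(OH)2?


O is usually -2
Oxidation number: -2

-2


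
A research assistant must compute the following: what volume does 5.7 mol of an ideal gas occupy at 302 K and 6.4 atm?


PV = nRT  (R = 0.08206 L·atm/(mol·K))
V = nRT/P = 5.7×0.08206×302/6.4
= 22.072 L

22.072 L


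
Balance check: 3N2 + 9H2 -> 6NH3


Equation: 3N2 + 9H2 -> 6NH3
Check atoms: H: 18=18, N: 6=6
Balanced

Yes, balanced


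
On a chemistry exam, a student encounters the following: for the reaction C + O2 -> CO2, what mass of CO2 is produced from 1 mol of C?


Mole ratio CO2:C = 1:1
n(CO2) = 1 × 1/1 = 1.000 mol
mass = 1.000 × 44.01 = 44.01 g

44.01 g


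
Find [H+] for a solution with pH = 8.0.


[H+] = 10^(-pH) = 10^(-8.0)
= 1.0×10^-8 M

1.0×10^-8 M


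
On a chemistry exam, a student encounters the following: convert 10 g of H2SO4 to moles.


M(H2SO4) = 98.09 g/mol
n = mass/M = 10/98.09 = 0.1019 mol

0.1019 mol


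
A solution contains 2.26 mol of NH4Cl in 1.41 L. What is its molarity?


M = n/V = 2.26/1.41 = 1.603 mol/L

1.603 M


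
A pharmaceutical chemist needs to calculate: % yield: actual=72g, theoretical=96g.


% yield = actual/theoretical × 100
= 72/96 × 100
= 75.0%

75.0%


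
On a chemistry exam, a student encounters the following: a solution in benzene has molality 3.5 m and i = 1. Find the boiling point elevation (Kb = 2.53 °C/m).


ΔTb = Kb × m × i
= 2.53 × 3.5 × 1
= 8.855 °C

8.855 °C


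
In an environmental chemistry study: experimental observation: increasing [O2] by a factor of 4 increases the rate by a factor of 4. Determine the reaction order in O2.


rate ∝ [O2]^n
4^n = 4 → n = 1
Order in O2: 1

1


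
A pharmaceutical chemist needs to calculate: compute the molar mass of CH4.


M(CH4) = 1×12.01 + 4×1.008
= 12.01 + 4.03
= 16.04 g/mol

16.04 g/mol


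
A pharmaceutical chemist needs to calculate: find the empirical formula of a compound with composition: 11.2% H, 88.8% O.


Assume 100 g sample. Moles of each element:
  H: 11.2/1.008 = 11.111 mol
  O: 88.8/16.0 = 5.55 mol
Divide by smallest (5.55):
  H: 11.111/5.55 = 2.0
  O: 5.55/5.55 = 1.0
Empirical formula: H2O

H2O


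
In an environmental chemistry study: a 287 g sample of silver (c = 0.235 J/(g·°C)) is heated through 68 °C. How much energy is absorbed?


q = mcΔT = 287 × 0.235 × 68
= 4586.26 J

4586.26 J


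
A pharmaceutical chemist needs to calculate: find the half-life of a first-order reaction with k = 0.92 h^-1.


t½ = ln2/k = 0.693147/(0.92 h^-1)
= 0.7534 h

0.7534 h


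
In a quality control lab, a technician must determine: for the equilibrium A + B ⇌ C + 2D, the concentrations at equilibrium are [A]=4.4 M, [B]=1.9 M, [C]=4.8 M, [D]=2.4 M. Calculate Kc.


Kc = [C][D]^2/([A][B])
= (4.8^1 × 2.4^2)/(4.4^1 × 1.9^1)
= 27.648/8.36
= 3.307

3.307


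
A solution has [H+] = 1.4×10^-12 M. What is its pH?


pH = -log10([H+]) = -log10(1.4×10^-12)
= 12 - log10(1.4)
= 12 - 0.15
= 11.85

11.85


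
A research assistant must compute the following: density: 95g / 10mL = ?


ρ = mass/volume
= 95/10
= 9.5 g/mL

9.5 g/mL


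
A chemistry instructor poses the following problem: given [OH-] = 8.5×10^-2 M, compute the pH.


pOH = -log10([OH-]) = -log10(8.5×10^-2)
= 2 - log10(8.5) = 1.07
pH = 14 - pOH = 14 - 1.07 = 12.93

12.93


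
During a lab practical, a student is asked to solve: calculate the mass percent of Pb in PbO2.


M(PbO2) = 1×207.2 + 2×16.0 = 239.20 g/mol
Mass of Pb = 1 × 207.2 = 207.20 g/mol
% Pb = 207.20/239.20 × 100 = 86.62%

86.62%


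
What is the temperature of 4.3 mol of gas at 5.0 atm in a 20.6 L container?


PV = nRT  (R = 0.08206 L·atm/(mol·K))
T = PV/(nR) = 5.0×20.6/(4.3×0.08206)
= 103.00/0.352858
= 291.90 K

291.90 K


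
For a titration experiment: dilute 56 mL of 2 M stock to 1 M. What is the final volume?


C1V1 = C2V2
2 × 56 = 1 × V2
V2 = 112/1 = 112.0 mL

112.0 mL


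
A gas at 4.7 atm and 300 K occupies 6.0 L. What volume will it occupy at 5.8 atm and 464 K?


P1V1/T1 = P2V2/T2
V2 = P1V1T2/(T1P2)
= 4.7×6.0×464/(300×5.8)
= 7.52 L

7.52 L


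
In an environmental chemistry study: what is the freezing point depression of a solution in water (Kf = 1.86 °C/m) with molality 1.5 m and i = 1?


ΔTf = Kf × m × i
= 1.86 × 1.5 × 1
= 2.79 °C

2.79 °C


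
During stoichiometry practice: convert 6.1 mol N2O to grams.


M(N2O) = 44.02 g/mol
mass = n × M = 6.1 × 44.02 = 268.52 g

268.52 g


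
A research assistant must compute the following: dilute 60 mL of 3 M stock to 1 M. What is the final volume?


C1V1 = C2V2
3 × 60 = 1 × V2
V2 = 180/1 = 180.0 mL

180.0 mL


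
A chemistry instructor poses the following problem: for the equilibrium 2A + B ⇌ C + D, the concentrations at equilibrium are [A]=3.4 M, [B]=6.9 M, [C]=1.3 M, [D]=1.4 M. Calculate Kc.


Kc = [C][D]/([A]^2[B])
= (1.3^1 × 1.4^1)/(3.4^2 × 6.9^1)
= 1.82/79.764
= 0.02282

0.02282


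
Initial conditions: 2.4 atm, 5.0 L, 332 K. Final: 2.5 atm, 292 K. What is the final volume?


P1V1/T1 = P2V2/T2
V2 = P1V1T2/(T1P2)
= 2.4×5.0×292/(332×2.5)
= 4.222 L

4.222 L


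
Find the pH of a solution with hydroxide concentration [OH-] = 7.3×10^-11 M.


pOH = -log10([OH-]) = -log10(7.3×10^-11)
= 11 - log10(7.3) = 10.14
pH = 14 - pOH = 14 - 10.14 = 3.86

3.86


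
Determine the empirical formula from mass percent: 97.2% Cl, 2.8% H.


Assume 100 g sample. Moles of each element:
  Cl: 97.2/35.45 = 2.742 mol
  H: 2.8/1.008 = 2.778 mol
Divide by smallest (2.742):
  Cl: 2.742/2.742 = 1.0
  H: 2.778/2.742 = 1.01
Empirical formula: HCl

HCl


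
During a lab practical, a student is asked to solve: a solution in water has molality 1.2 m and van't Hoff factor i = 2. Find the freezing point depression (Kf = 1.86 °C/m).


ΔTf = Kf × m × i
= 1.86 × 1.2 × 2
= 4.464 °C

4.464 °C


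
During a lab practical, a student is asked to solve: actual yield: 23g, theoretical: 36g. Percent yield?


% yield = actual/theoretical × 100
= 23/36 × 100
= 63.89%

63.89%


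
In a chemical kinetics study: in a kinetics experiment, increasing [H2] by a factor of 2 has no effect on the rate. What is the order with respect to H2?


rate ∝ [H2]^n
rate ∝ [H2]^0
Order in H2: 0

0


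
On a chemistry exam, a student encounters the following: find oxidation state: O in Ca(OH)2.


O is usually -2
Oxidation number: -2

-2


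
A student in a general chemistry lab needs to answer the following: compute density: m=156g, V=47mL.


ρ = mass/volume
= 156/47
= 3.319 g/mL

3.319 g/mL


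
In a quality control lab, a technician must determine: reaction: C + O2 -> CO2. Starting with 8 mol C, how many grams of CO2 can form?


Mole ratio CO2:C = 1:1
n(CO2) = 8 × 1/1 = 8.000 mol
mass = 8.000 × 44.01 = 352.08 g

352.08 g


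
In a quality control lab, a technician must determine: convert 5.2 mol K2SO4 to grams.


M(K2SO4) = 174.27 g/mol
mass = n × M = 5.2 × 174.27 = 906.20 g

906.20 g


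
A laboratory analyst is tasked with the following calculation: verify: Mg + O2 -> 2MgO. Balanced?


Equation: Mg + O2 -> 2MgO
Check atoms: Mg: 1≠2, O: 2=2
Not balanced

No, not balanced


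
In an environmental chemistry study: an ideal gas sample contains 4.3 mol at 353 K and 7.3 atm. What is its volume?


PV = nRT  (R = 0.08206 L·atm/(mol·K))
V = nRT/P = 4.3×0.08206×353/7.3
= 17.063 L

17.063 L


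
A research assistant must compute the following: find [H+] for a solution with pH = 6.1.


[H+] = 10^(-pH) = 10^(-6.1)
= 7.94×10^-7 M

7.94×10^-7 M


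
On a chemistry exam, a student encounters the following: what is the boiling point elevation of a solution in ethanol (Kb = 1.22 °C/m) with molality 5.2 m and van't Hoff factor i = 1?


ΔTb = Kb × m × i
= 1.22 × 5.2 × 1
= 6.344 °C

6.344 °C


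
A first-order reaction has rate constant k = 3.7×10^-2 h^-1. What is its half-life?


t½ = ln2/k = 0.693147/(3.7×10^-2 h^-1)
= 18.73 h

18.73 h


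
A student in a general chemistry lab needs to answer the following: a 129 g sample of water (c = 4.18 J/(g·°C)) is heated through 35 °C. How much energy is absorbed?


q = mcΔT = 129 × 4.18 × 35
= 18872.70 J

18872.70 J


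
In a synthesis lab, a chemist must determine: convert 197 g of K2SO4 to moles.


M(K2SO4) = 174.27 g/mol
n = mass/M = 197/174.27 = 1.1304 mol

1.1304 mol


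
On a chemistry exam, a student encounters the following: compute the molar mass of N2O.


M(N2O) = 2×14.01 + 1×16.0
= 28.02 + 16.0
= 44.02 g/mol

44.02 g/mol


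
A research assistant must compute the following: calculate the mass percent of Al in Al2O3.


M(Al2O3) = 2×26.98 + 3×16.0 = 101.96 g/mol
Mass of Al = 2 × 26.98 = 53.96 g/mol
% Al = 53.96/101.96 × 100 = 52.92%

52.92%


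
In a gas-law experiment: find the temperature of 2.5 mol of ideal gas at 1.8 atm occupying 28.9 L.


PV = nRT  (R = 0.08206 L·atm/(mol·K))
T = PV/(nR) = 1.8×28.9/(2.5×0.08206)
= 52.02/0.205150
= 253.57 K

253.57 K


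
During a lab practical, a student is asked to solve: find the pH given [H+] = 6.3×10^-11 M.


pH = -log10([H+]) = -log10(6.3×10^-11)
= 11 - log10(6.3)
= 11 - 0.8
= 10.2

10.2


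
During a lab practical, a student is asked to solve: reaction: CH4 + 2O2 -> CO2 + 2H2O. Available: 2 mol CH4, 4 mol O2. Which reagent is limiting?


Mole ratio available / coefficient:
  CH4: 2/1 = 2.000
  O2: 4/2 = 2.000
Smaller ratio is limiting.

neither (stoichiometric); CH4 and O2 are fully consumed


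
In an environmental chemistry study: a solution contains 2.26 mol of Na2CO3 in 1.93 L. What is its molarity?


M = n/V = 2.26/1.93 = 1.171 mol/L

1.171 M


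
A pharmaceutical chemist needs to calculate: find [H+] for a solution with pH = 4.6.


[H+] = 10^(-pH) = 10^(-4.6)
= 2.51×10^-5 M

2.51×10^-5 M


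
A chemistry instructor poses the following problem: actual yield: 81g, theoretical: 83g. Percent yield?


% yield = actual/theoretical × 100
= 81/83 × 100
= 97.59%

97.59%


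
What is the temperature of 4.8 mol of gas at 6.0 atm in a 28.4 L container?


PV = nRT  (R = 0.08206 L·atm/(mol·K))
T = PV/(nR) = 6.0×28.4/(4.8×0.08206)
= 170.40/0.393888
= 432.61 K

432.61 K


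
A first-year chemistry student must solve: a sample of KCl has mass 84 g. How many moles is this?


M(KCl) = 74.55 g/mol
n = mass/M = 84/74.55 = 1.1268 mol

1.1268 mol


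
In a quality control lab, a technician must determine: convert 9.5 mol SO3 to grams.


M(SO3) = 80.07 g/mol
mass = n × M = 9.5 × 80.07 = 760.67 g

760.67 g


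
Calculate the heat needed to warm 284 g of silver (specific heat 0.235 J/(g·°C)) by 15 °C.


q = mcΔT = 284 × 0.235 × 15
= 1001.10 J

1001.10 J


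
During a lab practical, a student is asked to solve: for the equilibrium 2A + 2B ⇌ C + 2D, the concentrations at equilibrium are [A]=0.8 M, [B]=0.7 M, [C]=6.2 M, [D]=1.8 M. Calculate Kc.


Kc = [C][D]^2/([A]^2[B]^2)
= (6.2^1 × 1.8^2)/(0.8^2 × 0.7^2)
= 20.088/0.3136
= 64.06

64.06


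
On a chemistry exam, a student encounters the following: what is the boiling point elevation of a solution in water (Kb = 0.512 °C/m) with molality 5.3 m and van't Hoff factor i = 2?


ΔTb = Kb × m × i
= 0.512 × 5.3 × 2
= 5.4272 °C

5.4272 °C


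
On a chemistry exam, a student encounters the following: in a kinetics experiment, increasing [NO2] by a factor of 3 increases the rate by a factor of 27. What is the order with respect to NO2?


rate ∝ [NO2]^n
3^n = 27 → n = 3
Order in NO2: 3

3


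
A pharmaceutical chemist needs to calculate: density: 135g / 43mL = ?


ρ = mass/volume
= 135/43
= 3.14 g/mL

3.14 g/mL


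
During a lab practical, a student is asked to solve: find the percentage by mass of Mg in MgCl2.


M(MgCl2) = 1×24.31 + 2×35.45 = 95.21 g/mol
Mass of Mg = 1 × 24.31 = 24.31 g/mol
% Mg = 24.31/95.21 × 100 = 25.53%

25.53%


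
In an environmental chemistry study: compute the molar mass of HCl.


M(HCl) = 1×1.008 + 1×35.45
= 1.01 + 35.45
= 36.46 g/mol

36.46 g/mol


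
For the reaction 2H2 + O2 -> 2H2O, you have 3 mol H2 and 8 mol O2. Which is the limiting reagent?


Mole ratio available / coefficient:
  H2: 3/2 = 1.500
  O2: 8/1 = 8.000
Smaller ratio is limiting.

H2


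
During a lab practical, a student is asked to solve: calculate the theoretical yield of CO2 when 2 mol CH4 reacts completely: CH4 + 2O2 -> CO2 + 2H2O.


Mole ratio CO2:CH4 = 1:1
n(CO2) = 2 × 1/1 = 2.000 mol
mass = 2.000 × 44.01 = 88.02 g

88.02 g


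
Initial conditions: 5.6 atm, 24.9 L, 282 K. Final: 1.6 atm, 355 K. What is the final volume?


P1V1/T1 = P2V2/T2
V2 = P1V1T2/(T1P2)
= 5.6×24.9×355/(282×1.6)
= 109.71 L

109.71 L


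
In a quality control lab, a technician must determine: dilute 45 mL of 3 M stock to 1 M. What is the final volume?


C1V1 = C2V2
3 × 45 = 1 × V2
V2 = 135/1 = 135.0 mL

135.0 mL


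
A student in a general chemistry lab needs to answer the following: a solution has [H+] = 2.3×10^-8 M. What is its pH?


pH = -log10([H+]) = -log10(2.3×10^-8)
= 8 - log10(2.3)
= 8 - 0.36
= 7.64

7.64


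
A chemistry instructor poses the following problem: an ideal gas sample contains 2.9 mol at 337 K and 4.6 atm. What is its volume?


PV = nRT  (R = 0.08206 L·atm/(mol·K))
V = nRT/P = 2.9×0.08206×337/4.6
= 17.434 L

17.434 L


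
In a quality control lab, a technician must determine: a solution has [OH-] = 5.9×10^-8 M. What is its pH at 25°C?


pOH = -log10([OH-]) = -log10(5.9×10^-8)
= 8 - log10(5.9) = 7.23
pH = 14 - pOH = 14 - 7.23 = 6.77

6.77


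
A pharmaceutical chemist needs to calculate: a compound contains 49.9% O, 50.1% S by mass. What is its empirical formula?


Assume 100 g sample. Moles of each element:
  O: 49.9/16.0 = 3.119 mol
  S: 50.1/32.07 = 1.562 mol
Divide by smallest (1.562):
  O: 3.119/1.562 = 2.0
  S: 1.562/1.562 = 1.0
Empirical formula: SO2

SO2


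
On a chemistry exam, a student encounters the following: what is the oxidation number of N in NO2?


x + 2(-2) = 0, so x = +4
Oxidation number: +4

+4


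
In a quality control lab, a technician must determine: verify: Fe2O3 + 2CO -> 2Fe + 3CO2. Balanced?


Equation: Fe2O3 + 2CO -> 2Fe + 3CO2
Check atoms: C: 2≠3, Fe: 2=2, O: 5≠6
Not balanced

No, not balanced


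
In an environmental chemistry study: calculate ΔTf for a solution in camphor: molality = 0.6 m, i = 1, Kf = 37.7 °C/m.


ΔTf = Kf × m × i
= 37.7 × 0.6 × 1
= 22.62 °C

22.62 °C


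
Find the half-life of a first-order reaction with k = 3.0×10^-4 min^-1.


t½ = ln2/k = 0.693147/(3.0×10^-4 min^-1)
= 2310 min

2310 min


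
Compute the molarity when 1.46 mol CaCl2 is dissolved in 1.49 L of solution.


M = n/V = 1.46/1.49 = 0.980 mol/L

0.980 M


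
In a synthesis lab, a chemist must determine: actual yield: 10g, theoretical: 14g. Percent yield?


% yield = actual/theoretical × 100
= 10/14 × 100
= 71.43%

71.43%


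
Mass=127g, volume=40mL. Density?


ρ = mass/volume
= 127/40
= 3.175 g/mL

3.175 g/mL


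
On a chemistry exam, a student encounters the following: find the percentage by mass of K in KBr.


M(KBr) = 1×39.1 + 1×79.9 = 119.00 g/mol
Mass of K = 1 × 39.1 = 39.10 g/mol
% K = 39.10/119.00 × 100 = 32.86%

32.86%


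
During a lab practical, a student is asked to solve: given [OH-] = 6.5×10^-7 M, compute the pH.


pOH = -log10([OH-]) = -log10(6.5×10^-7)
= 7 - log10(6.5) = 6.19
pH = 14 - pOH = 14 - 6.19 = 7.81

7.81


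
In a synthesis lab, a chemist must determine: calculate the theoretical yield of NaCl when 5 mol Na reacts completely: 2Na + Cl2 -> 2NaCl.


Mole ratio NaCl:Na = 2:2
n(NaCl) = 5 × 2/2 = 5.000 mol
mass = 5.000 × 58.44 = 292.2 g

292.2 g


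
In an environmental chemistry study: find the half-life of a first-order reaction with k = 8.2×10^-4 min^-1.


t½ = ln2/k = 0.693147/(8.2×10^-4 min^-1)
= 845.3 min

845.3 min


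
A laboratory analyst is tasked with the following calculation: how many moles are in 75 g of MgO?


M(MgO) = 40.31 g/mol
n = mass/M = 75/40.31 = 1.8606 mol

1.8606 mol


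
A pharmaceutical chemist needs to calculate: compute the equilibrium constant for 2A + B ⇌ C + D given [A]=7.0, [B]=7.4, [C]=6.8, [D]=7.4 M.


Kc = [C][D]/([A]^2[B])
= (6.8^1 × 7.4^1)/(7.0^2 × 7.4^1)
= 50.32/362.6
= 0.1388

0.1388


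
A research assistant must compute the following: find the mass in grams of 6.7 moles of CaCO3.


M(CaCO3) = 100.09 g/mol
mass = n × M = 6.7 × 100.09 = 670.60 g

670.60 g


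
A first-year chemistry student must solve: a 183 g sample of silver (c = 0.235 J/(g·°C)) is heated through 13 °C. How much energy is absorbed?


q = mcΔT = 183 × 0.235 × 13
= 559.07 J

559.07 J


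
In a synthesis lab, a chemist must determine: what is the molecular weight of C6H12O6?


M(C6H12O6) = 6×12.01 + 12×1.008 + 6×16.0
= 72.06 + 12.1 + 96.0
= 180.16 g/mol

180.16 g/mol


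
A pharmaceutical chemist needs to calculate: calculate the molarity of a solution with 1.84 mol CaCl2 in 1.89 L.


M = n/V = 1.84/1.89 = 0.974 mol/L

0.974 M


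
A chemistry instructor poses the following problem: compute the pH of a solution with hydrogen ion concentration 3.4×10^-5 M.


pH = -log10([H+]) = -log10(3.4×10^-5)
= 5 - log10(3.4)
= 5 - 0.53
= 4.47

4.47


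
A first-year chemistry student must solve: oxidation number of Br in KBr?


halide: -1
Oxidation number: -1

-1


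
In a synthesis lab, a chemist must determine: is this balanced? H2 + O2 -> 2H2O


Equation: H2 + O2 -> 2H2O
Check atoms: H: 2≠4, O: 2=2
Not balanced

No, not balanced


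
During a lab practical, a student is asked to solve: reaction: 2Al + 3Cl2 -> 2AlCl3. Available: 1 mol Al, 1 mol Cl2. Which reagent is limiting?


Mole ratio available / coefficient:
  Al: 1/2 = 0.500
  Cl2: 1/3 = 0.333
Smaller ratio is limiting.

Cl2


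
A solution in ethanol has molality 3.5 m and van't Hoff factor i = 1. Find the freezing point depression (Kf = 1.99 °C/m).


ΔTf = Kf × m × i
= 1.99 × 3.5 × 1
= 6.965 °C

6.965 °C


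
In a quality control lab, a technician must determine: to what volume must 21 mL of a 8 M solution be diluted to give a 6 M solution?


C1V1 = C2V2
8 × 21 = 6 × V2
V2 = 168/6 = 28.0 mL

28.0 mL


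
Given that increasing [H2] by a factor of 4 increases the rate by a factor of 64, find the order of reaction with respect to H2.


rate ∝ [H2]^n
4^n = 64 → n = 3
Order in H2: 3

3


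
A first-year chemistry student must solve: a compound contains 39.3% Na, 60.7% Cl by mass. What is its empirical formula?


Assume 100 g sample. Moles of each element:
  Na: 39.3/22.99 = 1.709 mol
  Cl: 60.7/35.45 = 1.712 mol
Divide by smallest (1.709):
  Na: 1.709/1.709 = 1.0
  Cl: 1.712/1.709 = 1.0
Empirical formula: NaCl

NaCl


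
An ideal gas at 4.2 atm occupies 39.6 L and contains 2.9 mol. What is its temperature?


PV = nRT  (R = 0.08206 L·atm/(mol·K))
T = PV/(nR) = 4.2×39.6/(2.9×0.08206)
= 166.32/0.237974
= 698.90 K

698.90 K


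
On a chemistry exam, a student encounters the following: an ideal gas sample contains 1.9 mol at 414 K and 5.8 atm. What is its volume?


PV = nRT  (R = 0.08206 L·atm/(mol·K))
V = nRT/P = 1.9×0.08206×414/5.8
= 11.129 L

11.129 L


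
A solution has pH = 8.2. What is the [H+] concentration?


[H+] = 10^(-pH) = 10^(-8.2)
= 6.31×10^-9 M

6.31×10^-9 M


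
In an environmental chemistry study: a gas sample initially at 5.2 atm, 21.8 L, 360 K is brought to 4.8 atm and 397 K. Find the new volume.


P1V1/T1 = P2V2/T2
V2 = P1V1T2/(T1P2)
= 5.2×21.8×397/(360×4.8)
= 26.044 L

26.044 L


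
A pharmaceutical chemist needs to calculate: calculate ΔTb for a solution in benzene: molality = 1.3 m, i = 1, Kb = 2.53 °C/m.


ΔTb = Kb × m × i
= 2.53 × 1.3 × 1
= 3.289 °C

3.289 °C


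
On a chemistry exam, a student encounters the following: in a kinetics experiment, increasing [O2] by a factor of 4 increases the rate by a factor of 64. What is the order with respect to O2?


rate ∝ [O2]^n
4^n = 64 → n = 3
Order in O2: 3

3


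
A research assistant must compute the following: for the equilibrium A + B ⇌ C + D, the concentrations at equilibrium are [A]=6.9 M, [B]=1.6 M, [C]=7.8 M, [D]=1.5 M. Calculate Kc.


Kc = [C][D]/([A][B])
= (7.8^1 × 1.5^1)/(6.9^1 × 1.6^1)
= 11.7/11.04
= 1.060

1.060


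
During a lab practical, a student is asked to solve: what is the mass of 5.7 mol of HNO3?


M(HNO3) = 63.02 g/mol
mass = n × M = 5.7 × 63.02 = 359.21 g

359.21 g


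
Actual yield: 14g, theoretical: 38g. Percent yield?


% yield = actual/theoretical × 100
= 14/38 × 100
= 36.84%

36.84%


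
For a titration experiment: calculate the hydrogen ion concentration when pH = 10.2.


[H+] = 10^(-pH) = 10^(-10.2)
= 6.31×10^-11 M

6.31×10^-11 M


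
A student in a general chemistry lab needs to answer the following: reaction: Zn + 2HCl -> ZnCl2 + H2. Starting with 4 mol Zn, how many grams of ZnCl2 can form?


Mole ratio ZnCl2:Zn = 1:1
n(ZnCl2) = 4 × 1/1 = 4.000 mol
mass = 4.000 × 136.28 = 545.12 g

545.12 g


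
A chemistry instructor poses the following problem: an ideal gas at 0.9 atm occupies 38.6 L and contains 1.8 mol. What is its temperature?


PV = nRT  (R = 0.08206 L·atm/(mol·K))
T = PV/(nR) = 0.9×38.6/(1.8×0.08206)
= 34.74/0.147708
= 235.19 K

235.19 K


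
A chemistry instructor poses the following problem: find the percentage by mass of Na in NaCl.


M(NaCl) = 1×22.99 + 1×35.45 = 58.44 g/mol
Mass of Na = 1 × 22.99 = 22.99 g/mol
% Na = 22.99/58.44 × 100 = 39.34%

39.34%


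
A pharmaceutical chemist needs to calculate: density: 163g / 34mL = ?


ρ = mass/volume
= 163/34
= 4.794 g/mL

4.794 g/mL


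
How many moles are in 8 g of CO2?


M(CO2) = 44.01 g/mol
n = mass/M = 8/44.01 = 0.1818 mol

0.1818 mol


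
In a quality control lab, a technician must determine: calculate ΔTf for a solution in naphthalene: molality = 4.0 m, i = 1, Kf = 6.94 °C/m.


ΔTf = Kf × m × i
= 6.94 × 4.0 × 1
= 27.76 °C

27.76 °C


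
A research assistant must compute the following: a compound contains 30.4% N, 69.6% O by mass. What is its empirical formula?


Assume 100 g sample. Moles of each element:
  N: 30.4/14.01 = 2.17 mol
  O: 69.6/16.0 = 4.35 mol
Divide by smallest (2.17):
  N: 2.17/2.17 = 1.0
  O: 4.35/2.17 = 2.0
Empirical formula: NO2

NO2


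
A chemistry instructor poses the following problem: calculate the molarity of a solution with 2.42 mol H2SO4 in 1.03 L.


M = n/V = 2.42/1.03 = 2.350 mol/L

2.350 M


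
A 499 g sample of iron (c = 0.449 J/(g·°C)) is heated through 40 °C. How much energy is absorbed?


q = mcΔT = 499 × 0.449 × 40
= 8962.04 J

8962.04 J


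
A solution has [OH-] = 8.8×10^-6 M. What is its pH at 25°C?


pOH = -log10([OH-]) = -log10(8.8×10^-6)
= 6 - log10(8.8) = 5.06
pH = 14 - pOH = 14 - 5.06 = 8.94

8.94


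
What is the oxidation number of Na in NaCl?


Group 1 metal: +1
Oxidation number: +1

+1


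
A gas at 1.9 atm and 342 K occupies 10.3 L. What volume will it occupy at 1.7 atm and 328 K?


P1V1/T1 = P2V2/T2
V2 = P1V1T2/(T1P2)
= 1.9×10.3×328/(342×1.7)
= 11.041 L

11.041 L


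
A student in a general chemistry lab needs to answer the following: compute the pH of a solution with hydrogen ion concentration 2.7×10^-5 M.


pH = -log10([H+]) = -log10(2.7×10^-5)
= 5 - log10(2.7)
= 5 - 0.43
= 4.57

4.57


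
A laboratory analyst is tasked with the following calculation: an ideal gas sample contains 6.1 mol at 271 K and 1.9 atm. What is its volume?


PV = nRT  (R = 0.08206 L·atm/(mol·K))
V = nRT/P = 6.1×0.08206×271/1.9
= 71.397 L

71.397 L


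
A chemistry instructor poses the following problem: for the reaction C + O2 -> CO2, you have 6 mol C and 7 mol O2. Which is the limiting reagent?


Mole ratio available / coefficient:
  C: 6/1 = 6.000
  O2: 7/1 = 7.000
Smaller ratio is limiting.

C


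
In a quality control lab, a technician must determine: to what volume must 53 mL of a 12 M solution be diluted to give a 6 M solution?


C1V1 = C2V2
12 × 53 = 6 × V2
V2 = 636/6 = 106.0 mL

106.0 mL


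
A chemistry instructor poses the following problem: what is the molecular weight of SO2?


M(SO2) = 1×32.07 + 2×16.0
= 32.07 + 32.0
= 64.07 g/mol

64.07 g/mol


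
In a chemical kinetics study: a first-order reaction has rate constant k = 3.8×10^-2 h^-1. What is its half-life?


t½ = ln2/k = 0.693147/(3.8×10^-2 h^-1)
= 18.24 h

18.24 h


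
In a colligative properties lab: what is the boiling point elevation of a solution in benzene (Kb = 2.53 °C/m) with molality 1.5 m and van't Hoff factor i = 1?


ΔTb = Kb × m × i
= 2.53 × 1.5 × 1
= 3.795 °C

3.795 °C


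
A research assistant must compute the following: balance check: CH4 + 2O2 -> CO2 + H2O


Equation: CH4 + 2O2 -> CO2 + H2O
Check atoms: C: 1=1, H: 4≠2, O: 4≠3
Not balanced

No, not balanced


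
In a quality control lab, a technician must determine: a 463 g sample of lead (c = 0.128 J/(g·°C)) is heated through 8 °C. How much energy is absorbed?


q = mcΔT = 463 × 0.128 × 8
= 474.11 J

474.11 J


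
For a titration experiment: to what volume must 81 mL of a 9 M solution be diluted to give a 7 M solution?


C1V1 = C2V2
9 × 81 = 7 × V2
V2 = 729/7 = 104.14 mL

104.14 mL


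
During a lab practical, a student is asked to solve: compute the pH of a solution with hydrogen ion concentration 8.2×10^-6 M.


pH = -log10([H+]) = -log10(8.2×10^-6)
= 6 - log10(8.2)
= 6 - 0.91
= 5.09

5.09


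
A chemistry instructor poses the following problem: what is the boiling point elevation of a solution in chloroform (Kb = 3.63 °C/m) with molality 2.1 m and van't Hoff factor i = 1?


ΔTb = Kb × m × i
= 3.63 × 2.1 × 1
= 7.623 °C

7.623 °C


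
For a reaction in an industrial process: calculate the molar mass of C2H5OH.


M(C2H5OH) = 2×12.01 + 6×1.008 + 1×16.0
= 24.02 + 6.05 + 16.0
= 46.07 g/mol

46.07 g/mol


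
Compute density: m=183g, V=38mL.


ρ = mass/volume
= 183/38
= 4.816 g/mL

4.816 g/mL


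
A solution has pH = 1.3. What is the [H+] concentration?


[H+] = 10^(-pH) = 10^(-1.3)
= 5.01×10^-2 M

5.01×10^-2 M


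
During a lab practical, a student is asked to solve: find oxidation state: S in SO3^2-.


x + 3(-2) = -2, so x = +4
Oxidation number: +4

+4


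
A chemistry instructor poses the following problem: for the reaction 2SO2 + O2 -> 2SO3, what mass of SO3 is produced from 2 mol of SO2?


Mole ratio SO3:SO2 = 2:2
n(SO3) = 2 × 2/2 = 2.000 mol
mass = 2.000 × 80.07 = 160.14 g

160.14 g


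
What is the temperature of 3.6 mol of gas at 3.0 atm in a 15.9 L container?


PV = nRT  (R = 0.08206 L·atm/(mol·K))
T = PV/(nR) = 3.0×15.9/(3.6×0.08206)
= 47.70/0.295416
= 161.47 K

161.47 K


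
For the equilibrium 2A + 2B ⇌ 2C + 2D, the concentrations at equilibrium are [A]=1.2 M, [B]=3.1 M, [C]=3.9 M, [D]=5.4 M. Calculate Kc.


Kc = [C]^2[D]^2/([A]^2[B]^2)
= (3.9^2 × 5.4^2)/(1.2^2 × 3.1^2)
= 443.5236/13.8384
= 32.05

32.05


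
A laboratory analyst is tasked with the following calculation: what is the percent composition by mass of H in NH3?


M(NH3) = 1×14.01 + 3×1.008 = 17.034 g/mol
Mass of H = 3 × 1.008 = 3.024 g/mol
% H = 3.024/17.034 × 100 = 17.75%

17.75%


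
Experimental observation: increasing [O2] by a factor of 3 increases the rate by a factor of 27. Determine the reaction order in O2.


rate ∝ [O2]^n
3^n = 27 → n = 3
Order in O2: 3

3


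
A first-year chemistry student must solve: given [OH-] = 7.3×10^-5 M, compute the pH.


pOH = -log10([OH-]) = -log10(7.3×10^-5)
= 5 - log10(7.3) = 4.14
pH = 14 - pOH = 14 - 4.14 = 9.86

9.86


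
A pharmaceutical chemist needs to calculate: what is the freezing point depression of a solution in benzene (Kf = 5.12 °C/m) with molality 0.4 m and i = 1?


ΔTf = Kf × m × i
= 5.12 × 0.4 × 1
= 2.048 °C

2.048 °C


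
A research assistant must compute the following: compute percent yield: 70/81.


% yield = actual/theoretical × 100
= 70/81 × 100
= 86.42%

86.42%


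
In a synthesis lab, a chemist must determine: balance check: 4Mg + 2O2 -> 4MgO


Equation: 4Mg + 2O2 -> 4MgO
Check atoms: Mg: 4=4, O: 4=4
Balanced

Yes, balanced


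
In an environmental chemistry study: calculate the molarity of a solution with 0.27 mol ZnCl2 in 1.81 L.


M = n/V = 0.27/1.81 = 0.149 mol/L

0.149 M


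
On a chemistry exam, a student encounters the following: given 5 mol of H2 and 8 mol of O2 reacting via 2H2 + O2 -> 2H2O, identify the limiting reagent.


Mole ratio available / coefficient:
  H2: 5/2 = 2.500
  O2: 8/1 = 8.000
Smaller ratio is limiting.

H2


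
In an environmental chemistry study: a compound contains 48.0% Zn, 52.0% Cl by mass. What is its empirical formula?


Assume 100 g sample. Moles of each element:
  Zn: 48.0/65.38 = 0.734 mol
  Cl: 52.0/35.45 = 1.467 mol
Divide by smallest (0.734):
  Zn: 0.734/0.734 = 1.0
  Cl: 1.467/0.734 = 2.0
Empirical formula: ZnCl2

ZnCl2


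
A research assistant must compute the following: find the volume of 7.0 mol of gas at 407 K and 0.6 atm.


PV = nRT  (R = 0.08206 L·atm/(mol·K))
V = nRT/P = 7.0×0.08206×407/0.6
= 389.648 L

389.648 L


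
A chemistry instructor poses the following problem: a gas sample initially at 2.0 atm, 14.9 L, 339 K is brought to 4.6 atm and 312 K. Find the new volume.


P1V1/T1 = P2V2/T2
V2 = P1V1T2/(T1P2)
= 2.0×14.9×312/(339×4.6)
= 5.962 L

5.962 L


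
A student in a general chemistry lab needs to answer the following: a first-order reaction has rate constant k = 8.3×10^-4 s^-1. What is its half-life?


t½ = ln2/k = 0.693147/(8.3×10^-4 s^-1)
= 835.1 s

835.1 s


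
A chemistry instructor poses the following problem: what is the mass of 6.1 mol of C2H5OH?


M(C2H5OH) = 46.07 g/mol
mass = n × M = 6.1 × 46.07 = 281.03 g

281.03 g


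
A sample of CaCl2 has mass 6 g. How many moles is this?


M(CaCl2) = 110.98 g/mol
n = mass/M = 6/110.98 = 0.0541 mol

0.0541 mol


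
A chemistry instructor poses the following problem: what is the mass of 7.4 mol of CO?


M(CO) = 28.01 g/mol
mass = n × M = 7.4 × 28.01 = 207.27 g

207.27 g


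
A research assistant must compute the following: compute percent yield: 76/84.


% yield = actual/theoretical × 100
= 76/84 × 100
= 90.48%

90.48%


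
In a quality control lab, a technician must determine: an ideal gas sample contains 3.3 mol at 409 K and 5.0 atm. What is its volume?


PV = nRT  (R = 0.08206 L·atm/(mol·K))
V = nRT/P = 3.3×0.08206×409/5.0
= 22.151 L

22.151 L


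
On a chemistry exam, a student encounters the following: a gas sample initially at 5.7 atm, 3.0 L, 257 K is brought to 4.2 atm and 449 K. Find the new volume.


P1V1/T1 = P2V2/T2
V2 = P1V1T2/(T1P2)
= 5.7×3.0×449/(257×4.2)
= 7.113 L

7.113 L


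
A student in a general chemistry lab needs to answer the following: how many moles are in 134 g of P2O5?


M(P2O5) = 141.94 g/mol
n = mass/M = 134/141.94 = 0.9441 mol

0.9441 mol


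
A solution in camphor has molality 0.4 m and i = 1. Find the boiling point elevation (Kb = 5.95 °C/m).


ΔTb = Kb × m × i
= 5.95 × 0.4 × 1
= 2.38 °C

2.38 °C


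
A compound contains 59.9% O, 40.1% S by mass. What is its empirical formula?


Assume 100 g sample. Moles of each element:
  O: 59.9/16.0 = 3.744 mol
  S: 40.1/32.07 = 1.25 mol
Divide by smallest (1.25):
  O: 3.744/1.25 = 3.0
  S: 1.25/1.25 = 1.0
Empirical formula: SO3

SO3


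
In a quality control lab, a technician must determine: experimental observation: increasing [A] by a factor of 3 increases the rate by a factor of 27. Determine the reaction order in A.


rate ∝ [A]^n
3^n = 27 → n = 3
Order in A: 3

3


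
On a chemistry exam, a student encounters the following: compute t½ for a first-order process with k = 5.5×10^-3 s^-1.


t½ = ln2/k = 0.693147/(5.5×10^-3 s^-1)
= 126.0 s

126.0 s


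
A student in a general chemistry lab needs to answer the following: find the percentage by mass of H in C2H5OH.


M(C2H5OH) = 2×12.01 + 6×1.008 + 1×16.0 = 46.068 g/mol
Mass of H = 6 × 1.008 = 6.048 g/mol
% H = 6.048/46.068 × 100 = 13.13%

13.13%


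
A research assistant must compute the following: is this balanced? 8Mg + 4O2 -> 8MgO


Equation: 8Mg + 4O2 -> 8MgO
Check atoms: Mg: 8=8, O: 8=8
Balanced

Yes, balanced


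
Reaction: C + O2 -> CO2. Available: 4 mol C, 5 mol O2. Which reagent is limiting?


Mole ratio available / coefficient:
  C: 4/1 = 4.000
  O2: 5/1 = 5.000
Smaller ratio is limiting.

C


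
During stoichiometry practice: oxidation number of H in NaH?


H with a metal (hydride): -1
Oxidation number: -1

-1


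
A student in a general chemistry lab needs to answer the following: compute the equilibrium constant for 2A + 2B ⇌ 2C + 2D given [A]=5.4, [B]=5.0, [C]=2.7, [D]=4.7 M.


Kc = [C]^2[D]^2/([A]^2[B]^2)
= (2.7^2 × 4.7^2)/(5.4^2 × 5.0^2)
= 161.0361/729
= 0.2209

0.2209


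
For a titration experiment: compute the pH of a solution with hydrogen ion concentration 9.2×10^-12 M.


pH = -log10([H+]) = -log10(9.2×10^-12)
= 12 - log10(9.2)
= 12 - 0.96
= 11.04

11.04


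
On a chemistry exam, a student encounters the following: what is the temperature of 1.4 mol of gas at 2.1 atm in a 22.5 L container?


PV = nRT  (R = 0.08206 L·atm/(mol·K))
T = PV/(nR) = 2.1×22.5/(1.4×0.08206)
= 47.25/0.114884
= 411.28 K

411.28 K


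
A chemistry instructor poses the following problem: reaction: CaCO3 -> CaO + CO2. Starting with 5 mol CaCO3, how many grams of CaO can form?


Mole ratio CaO:CaCO3 = 1:1
n(CaO) = 5 × 1/1 = 5.000 mol
mass = 5.000 × 56.08 = 280.4 g

280.4 g


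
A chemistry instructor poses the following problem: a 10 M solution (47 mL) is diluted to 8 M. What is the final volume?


C1V1 = C2V2
10 × 47 = 8 × V2
V2 = 470/8 = 58.75 mL

58.75 mL
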